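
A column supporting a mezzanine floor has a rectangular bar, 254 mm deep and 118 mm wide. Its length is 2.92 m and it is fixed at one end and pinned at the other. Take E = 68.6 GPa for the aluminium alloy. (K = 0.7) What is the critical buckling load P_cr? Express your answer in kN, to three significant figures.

Buckling occurs about the weak axis: I_min = h·b³/12 with b = 118 mm (the shorter side).
I_min = 254×118³/12 = 3.478×10^7 mm⁴
I = 3.478×10^7 mm⁴ = 3.478×10^-5 m⁴
Effective length L_e = K·L = 0.7 × 2.92 = 2.044 m
P_cr = π²EI / L_e² = π² × 68.6×10⁹ × 3.478×10^-5 / 2.044² = 5.636×10^6 N

P_cr ≈ 5640 kN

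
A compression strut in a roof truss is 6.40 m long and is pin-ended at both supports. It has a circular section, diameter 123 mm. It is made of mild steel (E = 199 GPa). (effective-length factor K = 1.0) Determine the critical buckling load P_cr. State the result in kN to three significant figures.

I = πd⁴/64 = π×123⁴/64 = 1.124×10^7 mm⁴
I = 1.124×10^7 mm⁴ = 1.124×10^-5 m⁴
Effective length L_e = K·L = 1 × 6.40 = 6.400 m
P_cr = π²EI / L_e² = π² × 199×10⁹ × 1.124×10^-5 / 6.400² = 5.387×10^5 N

P_cr ≈ 539 kN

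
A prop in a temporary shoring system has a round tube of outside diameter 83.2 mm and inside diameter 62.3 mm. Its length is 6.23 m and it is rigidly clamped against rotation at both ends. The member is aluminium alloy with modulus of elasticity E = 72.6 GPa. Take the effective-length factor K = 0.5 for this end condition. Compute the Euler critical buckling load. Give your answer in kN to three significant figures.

P_cr ≈ 119 kN

d_o = 83.2 mm, d_i = 62.3 mm
I = π(d_o⁴ − d_i⁴)/64 = π(83.2⁴ − 62.30⁴)/64 = 1.613×10^6 mm⁴
I = 1.613×10^6 mm⁴ = 1.613×10^-6 m⁴
Effective length L_e = K·L = 0.5 × 6.23 = 3.115 m
P_cr = π²EI / L_e² = π² × 72.6×10⁹ × 1.613×10^-6 / 3.115² = 1.191×10^5 N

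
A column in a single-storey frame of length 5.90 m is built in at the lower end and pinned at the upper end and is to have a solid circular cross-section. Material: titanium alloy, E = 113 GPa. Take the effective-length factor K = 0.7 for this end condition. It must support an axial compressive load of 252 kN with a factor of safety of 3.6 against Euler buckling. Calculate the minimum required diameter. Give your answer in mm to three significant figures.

d ≈ 130 mm

Required P_cr = n·P = 3.6 × 252 = 907.2 kN
L_e = K·L = 0.7 × 5.90 = 4.130 m
Required I = P_cr·L_e²/(π²E) = 9.072×10^5 × 4.130² / (π² × 1.13×10^11) = 1.387×10^-5 m⁴
I_req = 1.387×10^7 mm⁴
Solid circle: I = πd⁴/64  ⇒  d = (64I/π)^(1/4) = (64×1.387×10^7/π)^(1/4) = 130 mm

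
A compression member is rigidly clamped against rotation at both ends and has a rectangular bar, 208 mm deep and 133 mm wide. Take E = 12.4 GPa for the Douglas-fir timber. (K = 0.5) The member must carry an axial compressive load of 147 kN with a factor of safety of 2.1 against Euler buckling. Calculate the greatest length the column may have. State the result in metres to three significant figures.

L_max ≈ 8.04 m

Buckling occurs about the weak axis: I_min = h·b³/12 with b = 133 mm (the shorter side).
I_min = 208×133³/12 = 4.078×10^7 mm⁴
I = 4.078×10^-5 m⁴
Required critical load P_cr = n·P = 2.1 × 147 = 308.7 kN = 3.087×10^5 N
From P_cr = π²EI/(K·L)²:  L = (1/K)·√(π²EI/P_cr) = (1/0.5)·√(π²×1.24×10^10×4.078×10^-5/3.087×10^5)
L = 8.04 m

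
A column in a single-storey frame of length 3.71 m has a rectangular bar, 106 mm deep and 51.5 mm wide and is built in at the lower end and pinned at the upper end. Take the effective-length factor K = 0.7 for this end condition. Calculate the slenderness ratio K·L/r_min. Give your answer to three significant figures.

For a rectangle r_min = b/√12 = 51.5/√12 = 14.87 mm
L_e = K·L = 0.7 × 3.71 m = 2.597 m = 2597.0 mm
λ = L_e / r_min = 2597.0 / 14.87 = 175

λ ≈ 175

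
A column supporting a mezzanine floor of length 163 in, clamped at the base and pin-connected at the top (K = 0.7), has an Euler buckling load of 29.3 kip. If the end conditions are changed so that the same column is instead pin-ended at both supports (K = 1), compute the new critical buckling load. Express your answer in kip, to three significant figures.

P_cr ≈ 14.4 kip

P_cr ∝ 1/K², so P_cr,new = P_cr,old × (K_old/K_new)² = 29.3 × (0.7/1)²
= 29.3 × 0.4900 = 14.4 kip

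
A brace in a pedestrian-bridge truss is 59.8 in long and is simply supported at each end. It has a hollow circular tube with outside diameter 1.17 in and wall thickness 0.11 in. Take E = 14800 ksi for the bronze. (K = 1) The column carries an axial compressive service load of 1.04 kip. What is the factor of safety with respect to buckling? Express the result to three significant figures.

n ≈ 2.04

Inner diameter d_i = 1.17 − 2×0.11 = 0.9500 in
I = π(d_o⁴ − d_i⁴)/64 = π(1.17⁴ − 0.9500⁴)/64 = 5.200×10^-2 in⁴
Effective length L_e = K·L = 1 × 59.8 = 59.80 in
P_cr = π²EI / L_e² = π² × 14800×10³ × 5.200×10^-2 / 59.80² = 2.124×10^3 lb
Factor of safety n = P_cr / P = 2.1241 / 1.04 = 2.04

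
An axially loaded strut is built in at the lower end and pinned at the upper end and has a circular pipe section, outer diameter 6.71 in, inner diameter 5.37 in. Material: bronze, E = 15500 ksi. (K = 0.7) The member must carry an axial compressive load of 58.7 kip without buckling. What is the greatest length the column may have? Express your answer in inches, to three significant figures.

L_max ≈ 559 in

d_o = 6.71 in, d_i = 5.37 in
I = π(d_o⁴ − d_i⁴)/64 = π(6.71⁴ − 5.370⁴)/64 = 58.69 in⁴
At the buckling limit P_cr = P = 5.870×10^4 lb
From P_cr = π²EI/(K·L)²:  L = (1/K)·√(π²EI/P_cr) = (1/0.7)·√(π²×1.55×10^7×58.69/5.870×10^4)
L = 559 in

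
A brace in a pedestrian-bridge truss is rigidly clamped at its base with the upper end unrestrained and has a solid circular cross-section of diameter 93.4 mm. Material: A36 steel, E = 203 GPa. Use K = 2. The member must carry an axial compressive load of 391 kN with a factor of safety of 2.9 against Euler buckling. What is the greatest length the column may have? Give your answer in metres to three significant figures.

I = πd⁴/64 = π×93.4⁴/64 = 3.736×10^6 mm⁴
I = 3.736×10^-6 m⁴
Required critical load P_cr = n·P = 2.9 × 391 = 1134 kN = 1.134×10^6 N
From P_cr = π²EI/(K·L)²:  L = (1/K)·√(π²EI/P_cr) = (1/2)·√(π²×2.03×10^11×3.736×10^-6/1.134×10^6)
L = 1.28 m

L_max ≈ 1.28 m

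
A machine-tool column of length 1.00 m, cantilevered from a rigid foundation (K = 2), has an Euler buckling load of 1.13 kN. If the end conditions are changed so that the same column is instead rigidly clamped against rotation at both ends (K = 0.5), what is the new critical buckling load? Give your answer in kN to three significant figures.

P_cr ≈ 18.1 kN

P_cr ∝ 1/K², so P_cr,new = P_cr,old × (K_old/K_new)² = 1.13 × (2/0.5)²
= 1.13 × 16.00 = 18.1 kN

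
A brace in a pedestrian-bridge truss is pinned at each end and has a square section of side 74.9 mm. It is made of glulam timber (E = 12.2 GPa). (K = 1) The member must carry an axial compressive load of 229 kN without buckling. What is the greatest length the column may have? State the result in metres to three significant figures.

I = a⁴/12 = 74.9⁴/12 = 2.623×10^6 mm⁴
I = 2.623×10^-6 m⁴
At the buckling limit P_cr = P = 2.290×10^5 N
From P_cr = π²EI/(K·L)²:  L = (1/K)·√(π²EI/P_cr) = (1/1)·√(π²×1.22×10^10×2.623×10^-6/2.290×10^5)
L = 1.17 m

L_max ≈ 1.17 m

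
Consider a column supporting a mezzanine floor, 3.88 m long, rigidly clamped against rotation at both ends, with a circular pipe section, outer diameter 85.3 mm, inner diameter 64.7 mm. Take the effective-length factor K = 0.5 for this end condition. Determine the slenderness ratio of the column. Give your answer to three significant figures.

λ ≈ 72.5

d_o = 85.3 mm, d_i = 64.7 mm
I = π(d_o⁴ − d_i⁴)/64 = π(85.3⁴ − 64.70⁴)/64 = 1.739×10^6 mm⁴
A = 2.427×10^3 mm²;  r_min = √(I/A) = √(1.739×10^6/2.427×10^3) = 26.77 mm
L_e = K·L = 0.5 × 3.88 m = 1.940 m = 1940.0 mm
λ = L_e / r_min = 1940.0 / 26.77 = 72.5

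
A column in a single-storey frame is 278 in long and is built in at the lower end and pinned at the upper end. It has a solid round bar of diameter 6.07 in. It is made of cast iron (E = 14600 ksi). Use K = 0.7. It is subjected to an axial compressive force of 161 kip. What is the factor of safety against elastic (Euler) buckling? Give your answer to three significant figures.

n ≈ 1.57

I = πd⁴/64 = π×6.07⁴/64 = 66.64 in⁴
Effective length L_e = K·L = 0.7 × 278 = 194.6 in
P_cr = π²EI / L_e² = π² × 14600×10³ × 66.64 / 194.6² = 2.536×10^5 lb
Factor of safety n = P_cr / P = 253.57 / 161 = 1.57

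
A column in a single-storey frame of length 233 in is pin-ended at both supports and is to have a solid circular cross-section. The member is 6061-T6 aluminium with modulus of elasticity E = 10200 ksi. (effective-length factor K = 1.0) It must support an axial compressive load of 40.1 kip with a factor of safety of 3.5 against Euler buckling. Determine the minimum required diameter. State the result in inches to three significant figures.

d ≈ 6.27 in

Required P_cr = n·P = 3.5 × 40.1 = 140.4 kip
L_e = K·L = 1 × 233 = 233.0 in
Required I = P_cr·L_e²/(π²E) = 1.403×10^5 × 233.0² / (π² × 1.02×10^7) = 75.69 in⁴
Solid circle: I = πd⁴/64  ⇒  d = (64I/π)^(1/4) = (64×75.69/π)^(1/4) = 6.27 in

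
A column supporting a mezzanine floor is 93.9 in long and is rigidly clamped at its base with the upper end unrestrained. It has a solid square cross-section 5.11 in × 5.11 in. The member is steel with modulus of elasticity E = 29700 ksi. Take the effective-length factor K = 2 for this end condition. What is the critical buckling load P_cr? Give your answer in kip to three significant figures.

I = a⁴/12 = 5.11⁴/12 = 56.82 in⁴
Effective length L_e = K·L = 2 × 93.9 = 187.8 in
P_cr = π²EI / L_e² = π² × 29700×10³ × 56.82 / 187.8² = 4.722×10^5 lb

P_cr ≈ 472 kip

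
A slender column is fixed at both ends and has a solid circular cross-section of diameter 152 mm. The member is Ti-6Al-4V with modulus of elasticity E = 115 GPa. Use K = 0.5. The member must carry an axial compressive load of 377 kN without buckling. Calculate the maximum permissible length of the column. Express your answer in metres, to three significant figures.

L_max ≈ 17.8 m

I = πd⁴/64 = π×152⁴/64 = 2.620×10^7 mm⁴
I = 2.620×10^-5 m⁴
At the buckling limit P_cr = P = 3.770×10^5 N
From P_cr = π²EI/(K·L)²:  L = (1/K)·√(π²EI/P_cr) = (1/0.5)·√(π²×1.15×10^11×2.620×10^-5/3.770×10^5)
L = 17.8 m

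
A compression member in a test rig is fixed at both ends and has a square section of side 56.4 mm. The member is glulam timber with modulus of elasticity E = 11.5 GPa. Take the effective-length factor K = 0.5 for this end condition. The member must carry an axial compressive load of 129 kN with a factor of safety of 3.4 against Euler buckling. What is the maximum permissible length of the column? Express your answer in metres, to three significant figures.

L_max ≈ 0.934 m

I = a⁴/12 = 56.4⁴/12 = 8.432×10^5 mm⁴
I = 8.432×10^-7 m⁴
Required critical load P_cr = n·P = 3.4 × 129 = 438.6 kN = 4.386×10^5 N
From P_cr = π²EI/(K·L)²:  L = (1/K)·√(π²EI/P_cr) = (1/0.5)·√(π²×1.15×10^10×8.432×10^-7/4.386×10^5)
L = 0.934 m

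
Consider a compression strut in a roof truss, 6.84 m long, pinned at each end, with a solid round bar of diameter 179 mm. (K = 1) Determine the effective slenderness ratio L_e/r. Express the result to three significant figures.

λ ≈ 153

I = πd⁴/64 = π×179⁴/64 = 5.039×10^7 mm⁴
A = 2.516×10^4 mm²;  r_min = √(I/A) = √(5.039×10^7/2.516×10^4) = 44.75 mm
L_e = K·L = 1 × 6.84 m = 6.840 m = 6840.0 mm
λ = L_e / r_min = 6840.0 / 44.75 = 153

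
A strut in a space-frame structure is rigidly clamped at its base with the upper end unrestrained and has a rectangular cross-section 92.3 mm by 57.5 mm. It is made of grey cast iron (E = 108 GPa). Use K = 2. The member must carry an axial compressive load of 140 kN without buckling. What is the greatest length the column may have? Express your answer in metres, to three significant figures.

Buckling occurs about the weak axis: I_min = h·b³/12 with b = 57.5 mm (the shorter side).
I_min = 92.3×57.5³/12 = 1.462×10^6 mm⁴
I = 1.462×10^-6 m⁴
At the buckling limit P_cr = P = 1.400×10^5 N
From P_cr = π²EI/(K·L)²:  L = (1/K)·√(π²EI/P_cr) = (1/2)·√(π²×1.08×10^11×1.462×10^-6/1.400×10^5)
L = 1.67 m

L_max ≈ 1.67 m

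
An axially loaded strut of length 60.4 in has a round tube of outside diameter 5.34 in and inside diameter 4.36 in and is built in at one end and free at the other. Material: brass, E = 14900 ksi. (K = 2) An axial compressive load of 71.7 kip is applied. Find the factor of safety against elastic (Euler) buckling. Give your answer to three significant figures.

n ≈ 3.12

d_o = 5.34 in, d_i = 4.36 in
I = π(d_o⁴ − d_i⁴)/64 = π(5.34⁴ − 4.360⁴)/64 = 22.18 in⁴
Effective length L_e = K·L = 2 × 60.4 = 120.8 in
P_cr = π²EI / L_e² = π² × 14900×10³ × 22.18 / 120.8² = 2.235×10^5 lb
Factor of safety n = P_cr / P = 223.48 / 71.7 = 3.12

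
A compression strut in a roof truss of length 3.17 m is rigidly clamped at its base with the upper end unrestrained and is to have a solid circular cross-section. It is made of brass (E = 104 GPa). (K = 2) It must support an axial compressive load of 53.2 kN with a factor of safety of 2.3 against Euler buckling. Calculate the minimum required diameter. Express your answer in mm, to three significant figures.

Required P_cr = n·P = 2.3 × 53.2 = 122.4 kN
L_e = K·L = 2 × 3.17 = 6.340 m
Required I = P_cr·L_e²/(π²E) = 1.224×10^5 × 6.340² / (π² × 1.04×10^11) = 4.792×10^-6 m⁴
I_req = 4.792×10^6 mm⁴
Solid circle: I = πd⁴/64  ⇒  d = (64I/π)^(1/4) = (64×4.792×10^6/π)^(1/4) = 99.4 mm

d ≈ 99.4 mm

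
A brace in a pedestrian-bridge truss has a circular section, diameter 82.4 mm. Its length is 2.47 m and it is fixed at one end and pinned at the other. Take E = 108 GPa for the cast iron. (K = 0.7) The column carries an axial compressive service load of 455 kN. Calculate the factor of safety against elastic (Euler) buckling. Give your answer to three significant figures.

I = πd⁴/64 = π×82.4⁴/64 = 2.263×10^6 mm⁴
I = 2.263×10^6 mm⁴ = 2.263×10^-6 m⁴
Effective length L_e = K·L = 0.7 × 2.47 = 1.729 m
P_cr = π²EI / L_e² = π² × 108×10⁹ × 2.263×10^-6 / 1.729² = 8.069×10^5 N
Factor of safety n = P_cr / P = 806.89 / 455 = 1.77

n ≈ 1.77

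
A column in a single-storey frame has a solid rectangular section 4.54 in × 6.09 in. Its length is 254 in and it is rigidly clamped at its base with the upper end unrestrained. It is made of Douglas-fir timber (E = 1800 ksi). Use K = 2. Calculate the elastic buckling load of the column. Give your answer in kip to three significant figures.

P_cr ≈ 3.27 kip

Buckling occurs about the weak axis: I_min = h·b³/12 with b = 4.54 in (the shorter side).
I_min = 6.09×4.54³/12 = 47.49 in⁴
Effective length L_e = K·L = 2 × 254 = 508.0 in
P_cr = π²EI / L_e² = π² × 1800×10³ × 47.49 / 508.0² = 3.269×10^3 lb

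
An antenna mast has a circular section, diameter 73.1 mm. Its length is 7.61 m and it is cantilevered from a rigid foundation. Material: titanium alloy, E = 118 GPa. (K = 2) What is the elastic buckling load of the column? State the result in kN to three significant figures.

I = πd⁴/64 = π×73.1⁴/64 = 1.402×10^6 mm⁴
I = 1.402×10^6 mm⁴ = 1.402×10^-6 m⁴
Effective length L_e = K·L = 2 × 7.61 = 15.22 m
P_cr = π²EI / L_e² = π² × 118×10⁹ × 1.402×10^-6 / 15.22² = 7.047×10^3 N

P_cr ≈ 7.05 kN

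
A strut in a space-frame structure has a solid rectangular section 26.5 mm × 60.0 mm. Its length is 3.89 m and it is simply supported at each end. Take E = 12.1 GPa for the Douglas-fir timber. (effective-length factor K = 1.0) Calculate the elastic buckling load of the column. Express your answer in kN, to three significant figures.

P_cr ≈ 0.734 kN

Buckling occurs about the weak axis: I_min = h·b³/12 with b = 26.5 mm (the shorter side).
I_min = 60.0×26.5³/12 = 9.305×10^4 mm⁴
I = 9.305×10^4 mm⁴ = 9.305×10^-8 m⁴
Effective length L_e = K·L = 1 × 3.89 = 3.890 m
P_cr = π²EI / L_e² = π² × 12.1×10⁹ × 9.305×10^-8 / 3.890² = 734.3 N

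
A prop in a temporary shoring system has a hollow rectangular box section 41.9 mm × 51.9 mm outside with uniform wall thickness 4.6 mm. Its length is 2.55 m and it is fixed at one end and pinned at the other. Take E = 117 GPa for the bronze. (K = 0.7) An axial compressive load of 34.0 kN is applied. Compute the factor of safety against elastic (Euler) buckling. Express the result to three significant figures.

Inner dimensions: h_i = 51.9 − 2×4.6 = 42.70 mm, b_i = 41.9 − 2×4.6 = 32.70 mm
Weak-axis I_min = (h_o·b_o³ − h_i·b_i³)/12 with b_o = 41.9, b_i = 32.70 mm (shorter outer/inner sides).
I_min = (51.9×41.9³ − 42.70×32.70³)/12 = 1.937×10^5 mm⁴
I = 1.937×10^5 mm⁴ = 1.937×10^-7 m⁴
Effective length L_e = K·L = 0.7 × 2.55 = 1.785 m
P_cr = π²EI / L_e² = π² × 117×10⁹ × 1.937×10^-7 / 1.785² = 7.021×10^4 N
Factor of safety n = P_cr / P = 70.210 / 34.0 = 2.07

n ≈ 2.07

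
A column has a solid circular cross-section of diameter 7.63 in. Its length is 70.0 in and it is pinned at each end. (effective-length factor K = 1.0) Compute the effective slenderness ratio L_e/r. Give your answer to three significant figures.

For a solid circle r = d/4 = 7.63/4 = 1.908 in
L_e = K·L = 1 × 70.0 = 70.00 in
λ = L_e / r_min = 70.000 / 1.908 = 36.7

λ ≈ 36.7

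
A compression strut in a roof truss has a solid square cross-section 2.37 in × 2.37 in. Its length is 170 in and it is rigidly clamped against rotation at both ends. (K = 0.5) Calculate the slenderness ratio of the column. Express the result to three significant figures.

λ ≈ 124

I = a⁴/12 = 2.37⁴/12 = 2.629 in⁴
A = 5.617 in²;  r_min = √(I/A) = √(2.629/5.617) = 0.6842 in
L_e = K·L = 0.5 × 170 = 85.00 in
λ = L_e / r_min = 85.000 / 0.6842 = 124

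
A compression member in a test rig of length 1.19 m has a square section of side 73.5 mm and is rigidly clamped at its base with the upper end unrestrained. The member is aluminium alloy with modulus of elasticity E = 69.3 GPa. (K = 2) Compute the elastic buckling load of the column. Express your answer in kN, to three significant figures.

P_cr ≈ 294 kN

I = a⁴/12 = 73.5⁴/12 = 2.432×10^6 mm⁴
I = 2.432×10^6 mm⁴ = 2.432×10^-6 m⁴
Effective length L_e = K·L = 2 × 1.19 = 2.380 m
P_cr = π²EI / L_e² = π² × 69.3×10⁹ × 2.432×10^-6 / 2.380² = 2.937×10^5 N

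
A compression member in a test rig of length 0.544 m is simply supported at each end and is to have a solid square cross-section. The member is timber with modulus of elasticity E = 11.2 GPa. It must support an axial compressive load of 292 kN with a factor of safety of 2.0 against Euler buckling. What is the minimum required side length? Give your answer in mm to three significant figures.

a ≈ 65.8 mm

Required P_cr = n·P = 2.0 × 292 = 584.0 kN
L_e = K·L = 1 × 0.544 = 0.5440 m
Required I = P_cr·L_e²/(π²E) = 5.840×10^5 × 0.5440² / (π² × 1.12×10^10) = 1.563×10^-6 m⁴
I_req = 1.563×10^6 mm⁴
Solid square: I = a⁴/12  ⇒  a = (12I)^(1/4) = (12×1.563×10^6)^(1/4) = 65.8 mm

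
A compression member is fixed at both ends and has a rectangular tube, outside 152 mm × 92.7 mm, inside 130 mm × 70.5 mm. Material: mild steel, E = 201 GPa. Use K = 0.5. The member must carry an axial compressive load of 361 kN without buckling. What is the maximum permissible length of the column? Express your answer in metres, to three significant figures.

Weak-axis I_min = (h_o·b_o³ − h_i·b_i³)/12 with b_o = 92.7, b_i = 70.50 mm (shorter outer/inner sides).
I_min = (152×92.7³ − 130.0×70.50³)/12 = 6.294×10^6 mm⁴
I = 6.294×10^-6 m⁴
At the buckling limit P_cr = P = 3.610×10^5 N
From P_cr = π²EI/(K·L)²:  L = (1/K)·√(π²EI/P_cr) = (1/0.5)·√(π²×2.01×10^11×6.294×10^-6/3.610×10^5)
L = 11.8 m

L_max ≈ 11.8 m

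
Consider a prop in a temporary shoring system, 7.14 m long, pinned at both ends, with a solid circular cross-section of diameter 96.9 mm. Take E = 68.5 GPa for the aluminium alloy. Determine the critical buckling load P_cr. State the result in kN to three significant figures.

I = πd⁴/64 = π×96.9⁴/64 = 4.328×10^6 mm⁴
I = 4.328×10^6 mm⁴ = 4.328×10^-6 m⁴
Effective length L_e = K·L = 1 × 7.14 = 7.140 m
P_cr = π²EI / L_e² = π² × 68.5×10⁹ × 4.328×10^-6 / 7.140² = 5.739×10^4 N

P_cr ≈ 57.4 kN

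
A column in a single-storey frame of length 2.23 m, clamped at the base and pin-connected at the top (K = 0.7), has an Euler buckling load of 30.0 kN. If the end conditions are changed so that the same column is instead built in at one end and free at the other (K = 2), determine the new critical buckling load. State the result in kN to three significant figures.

P_cr ∝ 1/K², so P_cr,new = P_cr,old × (K_old/K_new)² = 30.0 × (0.7/2)²
= 30.0 × 0.1225 = 3.67 kN

P_cr ≈ 3.67 kN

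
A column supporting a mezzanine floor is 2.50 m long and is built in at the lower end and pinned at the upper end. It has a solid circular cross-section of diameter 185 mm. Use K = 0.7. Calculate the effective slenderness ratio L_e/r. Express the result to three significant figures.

λ ≈ 37.8

I = πd⁴/64 = π×185⁴/64 = 5.750×10^7 mm⁴
A = 2.688×10^4 mm²;  r_min = √(I/A) = √(5.750×10^7/2.688×10^4) = 46.25 mm
L_e = K·L = 0.7 × 2.50 m = 1.750 m = 1750.0 mm
λ = L_e / r_min = 1750.0 / 46.25 = 37.8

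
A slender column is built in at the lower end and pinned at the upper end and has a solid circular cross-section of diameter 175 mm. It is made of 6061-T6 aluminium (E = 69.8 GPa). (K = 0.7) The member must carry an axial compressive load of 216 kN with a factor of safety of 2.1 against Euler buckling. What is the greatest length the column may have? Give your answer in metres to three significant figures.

I = πd⁴/64 = π×175⁴/64 = 4.604×10^7 mm⁴
I = 4.604×10^-5 m⁴
Required critical load P_cr = n·P = 2.1 × 216 = 453.6 kN = 4.536×10^5 N
From P_cr = π²EI/(K·L)²:  L = (1/K)·√(π²EI/P_cr) = (1/0.7)·√(π²×6.98×10^10×4.604×10^-5/4.536×10^5)
L = 11.9 m

L_max ≈ 11.9 m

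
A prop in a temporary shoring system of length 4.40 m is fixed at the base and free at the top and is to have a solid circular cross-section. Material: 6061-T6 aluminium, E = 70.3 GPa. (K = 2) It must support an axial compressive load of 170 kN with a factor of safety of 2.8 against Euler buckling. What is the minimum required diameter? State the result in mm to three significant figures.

d ≈ 181 mm

Required P_cr = n·P = 2.8 × 170 = 476.0 kN
L_e = K·L = 2 × 4.40 = 8.800 m
Required I = P_cr·L_e²/(π²E) = 4.760×10^5 × 8.800² / (π² × 7.03×10^10) = 5.313×10^-5 m⁴
I_req = 5.313×10^7 mm⁴
Solid circle: I = πd⁴/64  ⇒  d = (64I/π)^(1/4) = (64×5.313×10^7/π)^(1/4) = 181 mm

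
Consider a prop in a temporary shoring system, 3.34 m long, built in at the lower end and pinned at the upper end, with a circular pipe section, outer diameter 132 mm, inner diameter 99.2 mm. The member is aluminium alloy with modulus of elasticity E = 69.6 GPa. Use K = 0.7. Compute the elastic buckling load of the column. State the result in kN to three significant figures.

d_o = 132 mm, d_i = 99.2 mm
I = π(d_o⁴ − d_i⁴)/64 = π(132⁴ − 99.20⁴)/64 = 1.015×10^7 mm⁴
I = 1.015×10^7 mm⁴ = 1.015×10^-5 m⁴
Effective length L_e = K·L = 0.7 × 3.34 = 2.338 m
P_cr = π²EI / L_e² = π² × 69.6×10⁹ × 1.015×10^-5 / 2.338² = 1.275×10^6 N

P_cr ≈ 1280 kN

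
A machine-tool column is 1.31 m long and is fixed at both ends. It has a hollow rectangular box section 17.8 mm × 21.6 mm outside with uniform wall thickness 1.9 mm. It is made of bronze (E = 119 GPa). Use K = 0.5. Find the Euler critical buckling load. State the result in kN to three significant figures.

Inner dimensions: h_i = 21.6 − 2×1.9 = 17.80 mm, b_i = 17.8 − 2×1.9 = 14.00 mm
Weak-axis I_min = (h_o·b_o³ − h_i·b_i³)/12 with b_o = 17.8, b_i = 14.00 mm (shorter outer/inner sides).
I_min = (21.6×17.8³ − 17.80×14.00³)/12 = 6.081×10^3 mm⁴
I = 6.081×10^3 mm⁴ = 6.081×10^-9 m⁴
Effective length L_e = K·L = 0.5 × 1.31 = 0.6550 m
P_cr = π²EI / L_e² = π² × 119×10⁹ × 6.081×10^-9 / 0.6550² = 1.665×10^4 N

P_cr ≈ 16.6 kN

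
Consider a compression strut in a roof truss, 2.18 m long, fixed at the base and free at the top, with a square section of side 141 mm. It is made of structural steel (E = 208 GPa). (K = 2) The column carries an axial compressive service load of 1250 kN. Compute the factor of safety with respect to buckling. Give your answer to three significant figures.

I = a⁴/12 = 141⁴/12 = 3.294×10^7 mm⁴
I = 3.294×10^7 mm⁴ = 3.294×10^-5 m⁴
Effective length L_e = K·L = 2 × 2.18 = 4.360 m
P_cr = π²EI / L_e² = π² × 208×10⁹ × 3.294×10^-5 / 4.360² = 3.557×10^6 N
Factor of safety n = P_cr / P = 3557.0 / 1250 = 2.85

n ≈ 2.85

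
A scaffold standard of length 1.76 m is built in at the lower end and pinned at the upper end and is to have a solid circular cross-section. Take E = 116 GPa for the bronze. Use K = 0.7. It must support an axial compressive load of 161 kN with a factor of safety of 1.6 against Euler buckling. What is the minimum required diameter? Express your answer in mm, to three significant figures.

Required P_cr = n·P = 1.6 × 161 = 257.6 kN
L_e = K·L = 0.7 × 1.76 = 1.232 m
Required I = P_cr·L_e²/(π²E) = 2.576×10^5 × 1.232² / (π² × 1.16×10^11) = 3.415×10^-7 m⁴
I_req = 3.415×10^5 mm⁴
Solid circle: I = πd⁴/64  ⇒  d = (64I/π)^(1/4) = (64×3.415×10^5/π)^(1/4) = 51.4 mm

d ≈ 51.4 mm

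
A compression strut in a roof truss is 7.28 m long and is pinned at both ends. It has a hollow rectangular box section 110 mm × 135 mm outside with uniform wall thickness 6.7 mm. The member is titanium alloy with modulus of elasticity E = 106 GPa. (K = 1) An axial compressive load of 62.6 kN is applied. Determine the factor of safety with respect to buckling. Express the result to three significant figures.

n ≈ 1.84

Inner dimensions: h_i = 135 − 2×6.7 = 121.6 mm, b_i = 110 − 2×6.7 = 96.60 mm
Weak-axis I_min = (h_o·b_o³ − h_i·b_i³)/12 with b_o = 110, b_i = 96.60 mm (shorter outer/inner sides).
I_min = (135×110³ − 121.6×96.60³)/12 = 5.839×10^6 mm⁴
I = 5.839×10^6 mm⁴ = 5.839×10^-6 m⁴
Effective length L_e = K·L = 1 × 7.28 = 7.280 m
P_cr = π²EI / L_e² = π² × 106×10⁹ × 5.839×10^-6 / 7.280² = 1.153×10^5 N
Factor of safety n = P_cr / P = 115.27 / 62.6 = 1.84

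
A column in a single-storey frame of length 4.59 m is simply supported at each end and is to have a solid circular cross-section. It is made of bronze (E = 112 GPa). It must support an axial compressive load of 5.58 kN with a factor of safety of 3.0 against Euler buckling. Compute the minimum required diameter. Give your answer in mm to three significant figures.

Required P_cr = n·P = 3.0 × 5.58 = 16.74 kN
L_e = K·L = 1 × 4.59 = 4.590 m
Required I = P_cr·L_e²/(π²E) = 1.674×10^4 × 4.590² / (π² × 1.12×10^11) = 3.191×10^-7 m⁴
I_req = 3.191×10^5 mm⁴
Solid circle: I = πd⁴/64  ⇒  d = (64I/π)^(1/4) = (64×3.191×10^5/π)^(1/4) = 50.5 mm

d ≈ 50.5 mm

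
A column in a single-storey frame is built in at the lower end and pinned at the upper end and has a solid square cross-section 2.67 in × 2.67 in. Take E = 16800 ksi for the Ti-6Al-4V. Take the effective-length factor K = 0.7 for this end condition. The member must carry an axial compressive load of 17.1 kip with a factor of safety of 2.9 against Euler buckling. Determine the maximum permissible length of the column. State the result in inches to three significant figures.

L_max ≈ 170 in

I = a⁴/12 = 2.67⁴/12 = 4.235 in⁴
Required critical load P_cr = n·P = 2.9 × 17.1 = 49.59 kip = 4.959×10^4 lb
From P_cr = π²EI/(K·L)²:  L = (1/K)·√(π²EI/P_cr) = (1/0.7)·√(π²×1.68×10^7×4.235/4.959×10^4)
L = 170 in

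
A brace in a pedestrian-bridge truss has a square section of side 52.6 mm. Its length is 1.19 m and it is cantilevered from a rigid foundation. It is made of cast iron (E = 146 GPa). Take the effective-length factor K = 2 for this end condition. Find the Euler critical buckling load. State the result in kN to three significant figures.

P_cr ≈ 162 kN

I = a⁴/12 = 52.6⁴/12 = 6.379×10^5 mm⁴
I = 6.379×10^5 mm⁴ = 6.379×10^-7 m⁴
Effective length L_e = K·L = 2 × 1.19 = 2.380 m
P_cr = π²EI / L_e² = π² × 146×10⁹ × 6.379×10^-7 / 2.380² = 1.623×10^5 N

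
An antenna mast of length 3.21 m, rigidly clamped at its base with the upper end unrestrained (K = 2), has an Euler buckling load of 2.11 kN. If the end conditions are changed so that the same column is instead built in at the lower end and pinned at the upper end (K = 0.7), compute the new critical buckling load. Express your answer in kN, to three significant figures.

P_cr ≈ 17.2 kN

P_cr ∝ 1/K², so P_cr,new = P_cr,old × (K_old/K_new)² = 2.11 × (2/0.7)²
= 2.11 × 8.163 = 17.2 kN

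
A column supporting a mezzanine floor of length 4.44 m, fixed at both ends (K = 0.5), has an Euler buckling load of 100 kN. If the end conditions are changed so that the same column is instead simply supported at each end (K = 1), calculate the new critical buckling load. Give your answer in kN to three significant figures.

P_cr ∝ 1/K², so P_cr,new = P_cr,old × (K_old/K_new)² = 100 × (0.5/1)²
= 100 × 0.2500 = 25.0 kN

P_cr ≈ 25.0 kN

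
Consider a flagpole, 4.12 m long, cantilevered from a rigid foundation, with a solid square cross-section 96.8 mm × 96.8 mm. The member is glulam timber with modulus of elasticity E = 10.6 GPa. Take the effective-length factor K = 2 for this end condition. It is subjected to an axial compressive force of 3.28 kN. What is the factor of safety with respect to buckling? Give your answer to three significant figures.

I = a⁴/12 = 96.8⁴/12 = 7.317×10^6 mm⁴
I = 7.317×10^6 mm⁴ = 7.317×10^-6 m⁴
Effective length L_e = K·L = 2 × 4.12 = 8.240 m
P_cr = π²EI / L_e² = π² × 10.6×10⁹ × 7.317×10^-6 / 8.240² = 1.127×10^4 N
Factor of safety n = P_cr / P = 11.274 / 3.28 = 3.44

n ≈ 3.44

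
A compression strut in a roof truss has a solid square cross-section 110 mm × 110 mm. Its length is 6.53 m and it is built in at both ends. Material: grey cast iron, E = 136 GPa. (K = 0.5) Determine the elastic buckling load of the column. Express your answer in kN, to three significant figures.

P_cr ≈ 1540 kN

I = a⁴/12 = 110⁴/12 = 1.220×10^7 mm⁴
I = 1.220×10^7 mm⁴ = 1.220×10^-5 m⁴
Effective length L_e = K·L = 0.5 × 6.53 = 3.265 m
P_cr = π²EI / L_e² = π² × 136×10⁹ × 1.220×10^-5 / 3.265² = 1.536×10^6 N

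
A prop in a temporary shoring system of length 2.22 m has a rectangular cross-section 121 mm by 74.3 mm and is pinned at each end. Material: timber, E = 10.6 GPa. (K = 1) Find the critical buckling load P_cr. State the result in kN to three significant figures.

Buckling occurs about the weak axis: I_min = h·b³/12 with b = 74.3 mm (the shorter side).
I_min = 121×74.3³/12 = 4.136×10^6 mm⁴
I = 4.136×10^6 mm⁴ = 4.136×10^-6 m⁴
Effective length L_e = K·L = 1 × 2.22 = 2.220 m
P_cr = π²EI / L_e² = π² × 10.6×10⁹ × 4.136×10^-6 / 2.220² = 8.780×10^4 N

P_cr ≈ 87.8 kN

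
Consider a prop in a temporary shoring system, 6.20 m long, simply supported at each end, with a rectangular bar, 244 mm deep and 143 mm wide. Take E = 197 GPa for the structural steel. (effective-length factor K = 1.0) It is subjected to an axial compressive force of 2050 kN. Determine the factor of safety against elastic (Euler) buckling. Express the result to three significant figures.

n ≈ 1.47

Buckling occurs about the weak axis: I_min = h·b³/12 with b = 143 mm (the shorter side).
I_min = 244×143³/12 = 5.946×10^7 mm⁴
I = 5.946×10^7 mm⁴ = 5.946×10^-5 m⁴
Effective length L_e = K·L = 1 × 6.20 = 6.200 m
P_cr = π²EI / L_e² = π² × 197×10⁹ × 5.946×10^-5 / 6.200² = 3.007×10^6 N
Factor of safety n = P_cr / P = 3007.5 / 2050 = 1.47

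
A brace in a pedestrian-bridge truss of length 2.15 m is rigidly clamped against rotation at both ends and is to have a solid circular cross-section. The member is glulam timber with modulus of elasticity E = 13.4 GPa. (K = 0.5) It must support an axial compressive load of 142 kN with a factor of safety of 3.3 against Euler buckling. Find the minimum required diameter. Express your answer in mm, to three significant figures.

d ≈ 95.6 mm

Required P_cr = n·P = 3.3 × 142 = 468.6 kN
L_e = K·L = 0.5 × 2.15 = 1.075 m
Required I = P_cr·L_e²/(π²E) = 4.686×10^5 × 1.075² / (π² × 1.34×10^10) = 4.095×10^-6 m⁴
I_req = 4.095×10^6 mm⁴
Solid circle: I = πd⁴/64  ⇒  d = (64I/π)^(1/4) = (64×4.095×10^6/π)^(1/4) = 95.6 mm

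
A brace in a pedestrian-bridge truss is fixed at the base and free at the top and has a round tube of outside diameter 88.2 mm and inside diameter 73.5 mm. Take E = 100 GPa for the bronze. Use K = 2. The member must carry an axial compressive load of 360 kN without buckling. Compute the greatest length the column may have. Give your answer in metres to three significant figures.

d_o = 88.2 mm, d_i = 73.5 mm
I = π(d_o⁴ − d_i⁴)/64 = π(88.2⁴ − 73.50⁴)/64 = 1.538×10^6 mm⁴
I = 1.538×10^-6 m⁴
At the buckling limit P_cr = P = 3.600×10^5 N
From P_cr = π²EI/(K·L)²:  L = (1/K)·√(π²EI/P_cr) = (1/2)·√(π²×1.00×10^11×1.538×10^-6/3.600×10^5)
L = 1.03 m

L_max ≈ 1.03 m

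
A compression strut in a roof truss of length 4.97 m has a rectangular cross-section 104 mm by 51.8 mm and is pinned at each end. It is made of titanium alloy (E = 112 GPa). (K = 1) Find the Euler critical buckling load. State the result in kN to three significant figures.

Buckling occurs about the weak axis: I_min = h·b³/12 with b = 51.8 mm (the shorter side).
I_min = 104×51.8³/12 = 1.205×10^6 mm⁴
I = 1.205×10^6 mm⁴ = 1.205×10^-6 m⁴
Effective length L_e = K·L = 1 × 4.97 = 4.970 m
P_cr = π²EI / L_e² = π² × 112×10⁹ × 1.205×10^-6 / 4.970² = 5.391×10^4 N

P_cr ≈ 53.9 kN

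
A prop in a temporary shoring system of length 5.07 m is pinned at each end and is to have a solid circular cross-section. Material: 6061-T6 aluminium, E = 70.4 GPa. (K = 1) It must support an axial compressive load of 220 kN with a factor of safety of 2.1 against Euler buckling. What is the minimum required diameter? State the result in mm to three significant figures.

Required P_cr = n·P = 2.1 × 220 = 462.0 kN
L_e = K·L = 1 × 5.07 = 5.070 m
Required I = P_cr·L_e²/(π²E) = 4.620×10^5 × 5.070² / (π² × 7.04×10^10) = 1.709×10^-5 m⁴
I_req = 1.709×10^7 mm⁴
Solid circle: I = πd⁴/64  ⇒  d = (64I/π)^(1/4) = (64×1.709×10^7/π)^(1/4) = 137 mm

d ≈ 137 mm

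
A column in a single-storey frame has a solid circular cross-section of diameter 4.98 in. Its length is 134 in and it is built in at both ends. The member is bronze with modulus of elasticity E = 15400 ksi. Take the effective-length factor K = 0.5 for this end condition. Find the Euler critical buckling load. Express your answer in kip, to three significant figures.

I = πd⁴/64 = π×4.98⁴/64 = 30.19 in⁴
Effective length L_e = K·L = 0.5 × 134 = 67.00 in
P_cr = π²EI / L_e² = π² × 15400×10³ × 30.19 / 67.00² = 1.022×10^6 lb

P_cr ≈ 1020 kip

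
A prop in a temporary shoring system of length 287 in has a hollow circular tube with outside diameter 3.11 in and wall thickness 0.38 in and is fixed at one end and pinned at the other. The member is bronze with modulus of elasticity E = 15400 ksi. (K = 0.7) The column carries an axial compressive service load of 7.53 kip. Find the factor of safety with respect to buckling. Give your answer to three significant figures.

n ≈ 1.55

Inner diameter d_i = 3.11 − 2×0.38 = 2.350 in
I = π(d_o⁴ − d_i⁴)/64 = π(3.11⁴ − 2.350⁴)/64 = 3.095 in⁴
Effective length L_e = K·L = 0.7 × 287 = 200.9 in
P_cr = π²EI / L_e² = π² × 15400×10³ × 3.095 / 200.9² = 1.166×10^4 lb
Factor of safety n = P_cr / P = 11.655 / 7.53 = 1.55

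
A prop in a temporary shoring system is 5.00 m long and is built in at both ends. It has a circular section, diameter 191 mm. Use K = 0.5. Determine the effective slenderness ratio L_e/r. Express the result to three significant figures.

I = πd⁴/64 = π×191⁴/64 = 6.533×10^7 mm⁴
A = 2.865×10^4 mm²;  r_min = √(I/A) = √(6.533×10^7/2.865×10^4) = 47.75 mm
L_e = K·L = 0.5 × 5.00 m = 2.500 m = 2500.0 mm
λ = L_e / r_min = 2500.0 / 47.75 = 52.4

λ ≈ 52.4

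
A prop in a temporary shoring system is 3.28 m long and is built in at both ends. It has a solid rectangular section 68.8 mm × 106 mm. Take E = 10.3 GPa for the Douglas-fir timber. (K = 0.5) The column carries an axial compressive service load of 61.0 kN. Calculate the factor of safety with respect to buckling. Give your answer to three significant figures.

n ≈ 1.78

Buckling occurs about the weak axis: I_min = h·b³/12 with b = 68.8 mm (the shorter side).
I_min = 106×68.8³/12 = 2.877×10^6 mm⁴
I = 2.877×10^6 mm⁴ = 2.877×10^-6 m⁴
Effective length L_e = K·L = 0.5 × 3.28 = 1.640 m
P_cr = π²EI / L_e² = π² × 10.3×10⁹ × 2.877×10^-6 / 1.640² = 1.087×10^5 N
Factor of safety n = P_cr / P = 108.73 / 61.0 = 1.78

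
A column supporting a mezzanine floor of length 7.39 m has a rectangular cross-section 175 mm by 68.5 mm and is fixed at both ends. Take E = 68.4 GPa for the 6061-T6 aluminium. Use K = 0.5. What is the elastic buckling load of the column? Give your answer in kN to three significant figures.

P_cr ≈ 232 kN

Buckling occurs about the weak axis: I_min = h·b³/12 with b = 68.5 mm (the shorter side).
I_min = 175×68.5³/12 = 4.687×10^6 mm⁴
I = 4.687×10^6 mm⁴ = 4.687×10^-6 m⁴
Effective length L_e = K·L = 0.5 × 7.39 = 3.695 m
P_cr = π²EI / L_e² = π² × 68.4×10⁹ × 4.687×10^-6 / 3.695² = 2.318×10^5 N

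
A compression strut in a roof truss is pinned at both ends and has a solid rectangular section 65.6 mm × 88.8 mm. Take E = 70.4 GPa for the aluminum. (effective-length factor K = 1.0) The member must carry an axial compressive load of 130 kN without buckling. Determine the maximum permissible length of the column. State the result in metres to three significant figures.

Buckling occurs about the weak axis: I_min = h·b³/12 with b = 65.6 mm (the shorter side).
I_min = 88.8×65.6³/12 = 2.089×10^6 mm⁴
I = 2.089×10^-6 m⁴
At the buckling limit P_cr = P = 1.300×10^5 N
From P_cr = π²EI/(K·L)²:  L = (1/K)·√(π²EI/P_cr) = (1/1)·√(π²×7.04×10^10×2.089×10^-6/1.300×10^5)
L = 3.34 m

L_max ≈ 3.34 m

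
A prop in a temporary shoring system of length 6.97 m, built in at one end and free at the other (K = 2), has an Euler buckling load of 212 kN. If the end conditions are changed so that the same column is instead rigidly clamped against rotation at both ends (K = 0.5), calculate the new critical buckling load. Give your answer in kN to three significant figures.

P_cr ∝ 1/K², so P_cr,new = P_cr,old × (K_old/K_new)² = 212 × (2/0.5)²
= 212 × 16.00 = 3390 kN

P_cr ≈ 3390 kN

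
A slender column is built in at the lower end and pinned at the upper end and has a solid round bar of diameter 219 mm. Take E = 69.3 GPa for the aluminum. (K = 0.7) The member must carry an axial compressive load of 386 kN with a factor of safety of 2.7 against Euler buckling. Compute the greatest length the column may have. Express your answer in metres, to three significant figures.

L_max ≈ 12.3 m

I = πd⁴/64 = π×219⁴/64 = 1.129×10^8 mm⁴
I = 1.129×10^-4 m⁴
Required critical load P_cr = n·P = 2.7 × 386 = 1042 kN = 1.042×10^6 N
From P_cr = π²EI/(K·L)²:  L = (1/K)·√(π²EI/P_cr) = (1/0.7)·√(π²×6.93×10^10×1.129×10^-4/1.042×10^6)
L = 12.3 m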